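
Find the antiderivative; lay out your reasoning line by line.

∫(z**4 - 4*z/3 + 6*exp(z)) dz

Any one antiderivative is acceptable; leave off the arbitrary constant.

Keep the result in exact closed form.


Step 1. Rewrite: now ∫(-4*z/3) dz + ∫(z**4) dz + ∫(6*exp(z)) dz.
Step 2. Evaluate the standard form: now z**5/5 + ∫(-4*z/3) dz + ∫(6*exp(z)) dz.
Step 3. Evaluate the standard form: now z**5/5 + 6*exp(z) + ∫(-4*z/3) dz.
Step 4. Evaluate the standard form: now z**5/5 - 2*z**2/3 + 6*exp(z).
Answer: z**5/5 - 2*z**2/3 + 6*exp(z).


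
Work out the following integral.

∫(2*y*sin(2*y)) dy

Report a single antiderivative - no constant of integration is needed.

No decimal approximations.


Answer: -y*cos(2*y) + sin(2*y)/2.


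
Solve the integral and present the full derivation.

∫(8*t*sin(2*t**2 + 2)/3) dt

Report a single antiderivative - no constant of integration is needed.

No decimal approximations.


Step 1. Substitute u = t**2 + 1, turning ∫(8*t*sin(2*t**2 + 2)/3) dt into ∫(4*sin(2*u)/3) du: now ∫(4*sin(2*u)/3) du.
Step 2. Evaluate the standard form: now -2*cos(2*u)/3.
Step 3. Substitute back u = t**2 + 1: now -2*cos(2*t**2 + 2)/3.
Answer: -2*cos(2*t**2 + 2)/3.


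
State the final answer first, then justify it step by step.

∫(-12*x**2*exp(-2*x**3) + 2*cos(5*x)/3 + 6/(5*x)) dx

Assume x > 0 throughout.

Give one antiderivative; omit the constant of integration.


The answer is 6*log(x)/5 + 2*sin(5*x)/15 + 2*exp(-2*x**3).
Step 1. Rewrite: now ∫(6/(5*x)) dx + ∫(-12*x**2*exp(-2*x**3)) dx + ∫(2*cos(5*x)/3) dx.
Step 2. Substitute u = x**3, turning ∫(-12*x**2*exp(-2*x**3)) dx into ∫(-4*exp(-2*u)) du: now ∫(6/(5*x)) dx + ∫(-4*exp(-2*u)) du + ∫(2*cos(5*x)/3) dx.
Step 3. Evaluate the standard form: now ∫(6/(5*x)) dx + ∫(2*cos(5*x)/3) dx + 2*exp(-2*u).
Step 4. Substitute back u = x**3: now ∫(6/(5*x)) dx + ∫(2*cos(5*x)/3) dx + 2*exp(-2*x**3).
Step 5. Evaluate the standard form: now 2*sin(5*x)/15 + ∫(6/(5*x)) dx + 2*exp(-2*x**3).
Step 6. Evaluate the standard form [assuming x > 0]: now 6*log(x)/5 + 2*sin(5*x)/15 + 2*exp(-2*x**3).
Answer: 6*log(x)/5 + 2*sin(5*x)/15 + 2*exp(-2*x**3).


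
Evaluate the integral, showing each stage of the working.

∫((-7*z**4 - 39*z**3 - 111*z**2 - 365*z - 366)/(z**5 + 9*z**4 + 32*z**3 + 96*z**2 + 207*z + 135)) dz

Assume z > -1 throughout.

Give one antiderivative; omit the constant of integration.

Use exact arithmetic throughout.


Step 1. Decompose ∫((-7*z**4 - 39*z**3 - 111*z**2 - 365*z - 366)/(z**5 + 9*z**4 + 32*z**3 + 96*z**2 + 207*z + 135)) dz by partial fractions, (-7*z**4 - 39*z**3 - 111*z**2 - 365*z - 366)/(z**5 + 9*z**4 + 32*z**3 + 96*z**2 + 207*z + 135) = -1/(z**2 + 9) - 3/(z + 5) - 3/(z + 3) - 1/(z + 1): now ∫(-1/(z + 1)) dz + ∫(-3/(z + 3)) dz + ∫(-3/(z + 5)) dz + ∫(-1/(z**2 + 9)) dz.
Step 2. Evaluate the standard form [assuming z > -1]: now -log(z + 1) + ∫(-3/(z + 3)) dz + ∫(-3/(z + 5)) dz + ∫(-1/(z**2 + 9)) dz.
Step 3. Evaluate the standard form [assuming z > -3]: now -log(z + 1) - 3*log(z + 3) + ∫(-3/(z + 5)) dz + ∫(-1/(z**2 + 9)) dz.
Step 4. Evaluate the standard form [assuming z > -5]: now -log(z + 1) - 3*log(z + 3) - 3*log(z + 5) + ∫(-1/(z**2 + 9)) dz.
Step 5. Evaluate the standard form: now -log(z + 1) - 3*log(z + 3) - 3*log(z + 5) - atan(z/3)/3.
Answer: -log(z + 1) - 3*log(z + 3) - 3*log(z + 5) - atan(z/3)/3.


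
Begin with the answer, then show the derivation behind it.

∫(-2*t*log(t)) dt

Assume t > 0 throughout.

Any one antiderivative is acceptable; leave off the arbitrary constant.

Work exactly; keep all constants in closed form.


The answer is -t**2*log(t) + t**2/2.
Step 1. Integrate ∫(-2*t*log(t)) dt by parts with u = log(t), dv = (-2*t) dt, so v = -t**2 [assuming t > 0]: now -t**2*log(t) + ∫(t) dt.
Step 2. Evaluate the standard form: now -t**2*log(t) + t**2/2.
Answer: -t**2*log(t) + t**2/2.


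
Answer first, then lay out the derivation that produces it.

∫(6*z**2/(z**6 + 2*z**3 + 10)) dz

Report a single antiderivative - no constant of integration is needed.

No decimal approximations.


The answer is 2*atan(z**3/3 + 1/3)/3.
Step 1. Substitute u = z**3 + 1, turning ∫(6*z**2/(z**6 + 2*z**3 + 10)) dz into ∫(2/(u**2 + 9)) du: now ∫(2/(u**2 + 9)) du.
Step 2. Evaluate the standard form: now 2*atan(u/3)/3.
Step 3. Substitute back u = z**3 + 1: now 2*atan(z**3/3 + 1/3)/3.
Answer: 2*atan(z**3/3 + 1/3)/3.


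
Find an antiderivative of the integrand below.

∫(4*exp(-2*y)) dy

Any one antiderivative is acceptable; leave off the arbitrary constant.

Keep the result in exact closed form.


Answer: -2*exp(-2*y).


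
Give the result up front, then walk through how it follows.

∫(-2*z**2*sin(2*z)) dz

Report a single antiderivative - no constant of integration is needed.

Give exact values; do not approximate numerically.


The answer is z**2*cos(2*z) - z*sin(2*z) - cos(2*z)/2.
Step 1. Integrate ∫(-2*z**2*sin(2*z)) dz by parts with u = z**2, dv = (-2*sin(2*z)) dz, so v = cos(2*z): now z**2*cos(2*z) + ∫(-2*z*cos(2*z)) dz.
Step 2. Integrate ∫(-2*z*cos(2*z)) dz by parts with u = z, dv = (-2*cos(2*z)) dz, so v = -sin(2*z): now z**2*cos(2*z) - z*sin(2*z) + ∫(sin(2*z)) dz.
Step 3. Evaluate the standard form: now z**2*cos(2*z) - z*sin(2*z) - cos(2*z)/2.
Answer: z**2*cos(2*z) - z*sin(2*z) - cos(2*z)/2.


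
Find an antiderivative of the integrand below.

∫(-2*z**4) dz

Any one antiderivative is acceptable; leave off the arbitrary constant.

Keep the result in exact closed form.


Answer: -2*z**5/5.


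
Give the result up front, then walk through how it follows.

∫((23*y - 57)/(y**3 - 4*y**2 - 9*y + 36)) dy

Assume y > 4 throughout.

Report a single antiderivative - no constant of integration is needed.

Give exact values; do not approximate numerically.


The answer is 5*log(y - 4) - 2*log(y - 3) - 3*log(y + 3).
Step 1. Decompose ∫((23*y - 57)/(y**3 - 4*y**2 - 9*y + 36)) dy by partial fractions, (23*y - 57)/(y**3 - 4*y**2 - 9*y + 36) = -3/(y + 3) - 2/(y - 3) + 5/(y - 4): now ∫(5/(y - 4)) dy + ∫(-2/(y - 3)) dy + ∫(-3/(y + 3)) dy.
Step 2. Evaluate the standard form [assuming y > 3]: now -2*log(y - 3) + ∫(5/(y - 4)) dy + ∫(-3/(y + 3)) dy.
Step 3. Evaluate the standard form [assuming y > 4]: now 5*log(y - 4) - 2*log(y - 3) + ∫(-3/(y + 3)) dy.
Step 4. Evaluate the standard form [assuming y > -3]: now 5*log(y - 4) - 2*log(y - 3) - 3*log(y + 3).
Answer: 5*log(y - 4) - 2*log(y - 3) - 3*log(y + 3).


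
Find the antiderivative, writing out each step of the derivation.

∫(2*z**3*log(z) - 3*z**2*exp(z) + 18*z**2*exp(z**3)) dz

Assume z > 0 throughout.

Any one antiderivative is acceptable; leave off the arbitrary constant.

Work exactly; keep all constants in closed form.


Step 1. Rewrite: now ∫(-3*z**2*exp(z)) dz + ∫(18*z**2*exp(z**3)) dz + ∫(2*z**3*log(z)) dz.
Step 2. Integrate ∫(2*z**3*log(z)) dz by parts with u = log(z), dv = (2*z**3) dz, so v = z**4/2 [assuming z > 0]: now z**4*log(z)/2 + ∫(-z**3/2) dz + ∫(-3*z**2*exp(z)) dz + ∫(18*z**2*exp(z**3)) dz.
Step 3. Evaluate the standard form: now z**4*log(z)/2 - z**4/8 + ∫(-3*z**2*exp(z)) dz + ∫(18*z**2*exp(z**3)) dz.
Step 4. Substitute u = z**3, turning ∫(18*z**2*exp(z**3)) dz into ∫(6*exp(u)) du: now z**4*log(z)/2 - z**4/8 + ∫(-3*z**2*exp(z)) dz + ∫(6*exp(u)) du.
Step 5. Evaluate the standard form: now z**4*log(z)/2 - z**4/8 + 6*exp(u) + ∫(-3*z**2*exp(z)) dz.
Step 6. Substitute back u = z**3: now z**4*log(z)/2 - z**4/8 + 6*exp(z**3) + ∫(-3*z**2*exp(z)) dz.
Step 7. Integrate ∫(-3*z**2*exp(z)) dz by parts with u = z**2, dv = (-3*exp(z)) dz, so v = -3*exp(z): now z**4*log(z)/2 - z**4/8 - 3*z**2*exp(z) + 6*exp(z**3) + ∫(6*z*exp(z)) dz.
Step 8. Integrate ∫(6*z*exp(z)) dz by parts with u = z, dv = (6*exp(z)) dz, so v = 6*exp(z): now z**4*log(z)/2 - z**4/8 - 3*z**2*exp(z) + 6*z*exp(z) + 6*exp(z**3) + ∫(-6*exp(z)) dz.
Step 9. Evaluate the standard form: now z**4*log(z)/2 - z**4/8 - 3*z**2*exp(z) + 6*z*exp(z) - 6*exp(z) + 6*exp(z**3).
Answer: z**4*log(z)/2 - z**4/8 - 3*z**2*exp(z) + 6*z*exp(z) - 6*exp(z) + 6*exp(z**3).


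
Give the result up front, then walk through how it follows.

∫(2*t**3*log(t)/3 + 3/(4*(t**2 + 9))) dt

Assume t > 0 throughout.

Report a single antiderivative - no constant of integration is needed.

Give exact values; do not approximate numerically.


The answer is t**4*log(t)/6 - t**4/24 + atan(t/3)/4.
Step 1. Rewrite: now ∫(2*t**3*log(t)/3) dt + ∫(3/(4*(t**2 + 9))) dt.
Step 2. Evaluate the standard form: now atan(t/3)/4 + ∫(2*t**3*log(t)/3) dt.
Step 3. Integrate ∫(2*t**3*log(t)/3) dt by parts with u = log(t), dv = (2*t**3/3) dt, so v = t**4/6 [assuming t > 0]: now t**4*log(t)/6 + atan(t/3)/4 + ∫(-t**3/6) dt.
Step 4. Evaluate the standard form: now t**4*log(t)/6 - t**4/24 + atan(t/3)/4.
Answer: t**4*log(t)/6 - t**4/24 + atan(t/3)/4.


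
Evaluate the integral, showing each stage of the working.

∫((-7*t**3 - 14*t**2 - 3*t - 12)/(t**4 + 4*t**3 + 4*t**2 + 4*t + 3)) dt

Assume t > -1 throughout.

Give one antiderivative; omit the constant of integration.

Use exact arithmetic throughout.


Step 1. Decompose ∫((-7*t**3 - 14*t**2 - 3*t - 12)/(t**4 + 4*t**3 + 4*t**2 + 4*t + 3)) dt by partial fractions, (-7*t**3 - 14*t**2 - 3*t - 12)/(t**4 + 4*t**3 + 4*t**2 + 4*t + 3) = 1/(t**2 + 1) - 3/(t + 3) - 4/(t + 1): now ∫(-4/(t + 1)) dt + ∫(-3/(t + 3)) dt + ∫(1/(t**2 + 1)) dt.
Step 2. Evaluate the standard form [assuming t > -3]: now -3*log(t + 3) + ∫(-4/(t + 1)) dt + ∫(1/(t**2 + 1)) dt.
Step 3. Evaluate the standard form [assuming t > -1]: now -4*log(t + 1) - 3*log(t + 3) + ∫(1/(t**2 + 1)) dt.
Step 4. Evaluate the standard form: now -4*log(t + 1) - 3*log(t + 3) + atan(t).
Answer: -4*log(t + 1) - 3*log(t + 3) + atan(t).


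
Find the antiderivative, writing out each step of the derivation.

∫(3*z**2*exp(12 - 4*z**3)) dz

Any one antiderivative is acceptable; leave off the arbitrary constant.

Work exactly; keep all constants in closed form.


Step 1. Substitute u = z**3 - 3, turning ∫(3*z**2*exp(12 - 4*z**3)) dz into ∫(exp(-4*u)) du: now ∫(exp(-4*u)) du.
Step 2. Evaluate the standard form: now -exp(-4*u)/4.
Step 3. Substitute back u = z**3 - 3: now -exp(12 - 4*z**3)/4.
Answer: -exp(12 - 4*z**3)/4.


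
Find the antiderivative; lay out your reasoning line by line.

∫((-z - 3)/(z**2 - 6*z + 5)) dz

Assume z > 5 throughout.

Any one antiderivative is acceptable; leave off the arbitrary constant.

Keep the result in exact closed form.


Step 1. Decompose ∫((-z - 3)/(z**2 - 6*z + 5)) dz by partial fractions, (-z - 3)/(z**2 - 6*z + 5) = 1/(z - 1) - 2/(z - 5): now ∫(-2/(z - 5)) dz + ∫(1/(z - 1)) dz.
Step 2. Evaluate the standard form [assuming z > 1]: now log(z - 1) + ∫(-2/(z - 5)) dz.
Step 3. Evaluate the standard form [assuming z > 5]: now -2*log(z - 5) + log(z - 1).
Answer: -2*log(z - 5) + log(z - 1).


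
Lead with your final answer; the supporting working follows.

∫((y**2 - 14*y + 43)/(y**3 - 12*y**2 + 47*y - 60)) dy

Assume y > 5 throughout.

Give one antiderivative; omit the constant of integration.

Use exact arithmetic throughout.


The answer is -log(y - 5) - 3*log(y - 4) + 5*log(y - 3).
Step 1. Decompose ∫((y**2 - 14*y + 43)/(y**3 - 12*y**2 + 47*y - 60)) dy by partial fractions, (y**2 - 14*y + 43)/(y**3 - 12*y**2 + 47*y - 60) = 5/(y - 3) - 3/(y - 4) - 1/(y - 5): now ∫(-1/(y - 5)) dy + ∫(-3/(y - 4)) dy + ∫(5/(y - 3)) dy.
Step 2. Evaluate the standard form [assuming y > 3]: now 5*log(y - 3) + ∫(-1/(y - 5)) dy + ∫(-3/(y - 4)) dy.
Step 3. Evaluate the standard form [assuming y > 4]: now -3*log(y - 4) + 5*log(y - 3) + ∫(-1/(y - 5)) dy.
Step 4. Evaluate the standard form [assuming y > 5]: now -log(y - 5) - 3*log(y - 4) + 5*log(y - 3).
Answer: -log(y - 5) - 3*log(y - 4) + 5*log(y - 3).


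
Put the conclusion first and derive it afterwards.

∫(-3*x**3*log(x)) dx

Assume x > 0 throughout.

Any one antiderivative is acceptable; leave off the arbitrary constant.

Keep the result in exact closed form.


The answer is -3*x**4*log(x)/4 + 3*x**4/16.
Step 1. Integrate ∫(-3*x**3*log(x)) dx by parts with u = log(x), dv = (-3*x**3) dx, so v = -3*x**4/4 [assuming x > 0]: now -3*x**4*log(x)/4 + ∫(3*x**3/4) dx.
Step 2. Evaluate the standard form: now -3*x**4*log(x)/4 + 3*x**4/16.
Answer: -3*x**4*log(x)/4 + 3*x**4/16.


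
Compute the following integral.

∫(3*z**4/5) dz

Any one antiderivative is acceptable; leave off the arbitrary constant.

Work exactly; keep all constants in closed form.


Answer: 3*z**5/25.


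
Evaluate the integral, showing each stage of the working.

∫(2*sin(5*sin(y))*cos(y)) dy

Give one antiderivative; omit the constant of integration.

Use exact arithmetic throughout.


Step 1. Substitute u = sin(y), turning ∫(2*sin(5*sin(y))*cos(y)) dy into ∫(2*sin(5*u)) du: now ∫(2*sin(5*u)) du.
Step 2. Evaluate the standard form: now -2*cos(5*u)/5.
Step 3. Substitute back u = sin(y): now -2*cos(5*sin(y))/5.
Answer: -2*cos(5*sin(y))/5.


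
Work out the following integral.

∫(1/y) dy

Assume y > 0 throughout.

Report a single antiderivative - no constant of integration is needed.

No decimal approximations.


Answer: log(y).


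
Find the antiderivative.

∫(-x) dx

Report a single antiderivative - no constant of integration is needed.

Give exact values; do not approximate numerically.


Answer: -x**2/2.


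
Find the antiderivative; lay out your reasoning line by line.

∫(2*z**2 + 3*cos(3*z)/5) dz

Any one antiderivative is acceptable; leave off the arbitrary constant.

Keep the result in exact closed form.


Step 1. Rewrite: now ∫(2*z**2) dz + ∫(3*cos(3*z)/5) dz.
Step 2. Evaluate the standard form: now sin(3*z)/5 + ∫(2*z**2) dz.
Step 3. Evaluate the standard form: now 2*z**3/3 + sin(3*z)/5.
Answer: 2*z**3/3 + sin(3*z)/5.


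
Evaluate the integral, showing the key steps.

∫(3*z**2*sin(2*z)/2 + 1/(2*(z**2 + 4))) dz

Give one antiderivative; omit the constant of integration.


Step 1. Rewrite: now ∫(3*z**2*sin(2*z)/2) dz + ∫(1/(2*(z**2 + 4))) dz.
Step 2. Evaluate the standard form: now atan(z/2)/4 + ∫(3*z**2*sin(2*z)/2) dz.
Step 3. Integrate ∫(3*z**2*sin(2*z)/2) dz by parts with u = z**2, dv = (3*sin(2*z)/2) dz, so v = -3*cos(2*z)/4: now -3*z**2*cos(2*z)/4 + atan(z/2)/4 + ∫(3*z*cos(2*z)/2) dz.
Step 4. Integrate ∫(3*z*cos(2*z)/2) dz by parts with u = z, dv = (3*cos(2*z)/2) dz, so v = 3*sin(2*z)/4: now -3*z**2*cos(2*z)/4 + 3*z*sin(2*z)/4 + atan(z/2)/4 + ∫(-3*sin(2*z)/4) dz.
Step 5. Evaluate the standard form: now -3*z**2*cos(2*z)/4 + 3*z*sin(2*z)/4 + 3*cos(2*z)/8 + atan(z/2)/4.
Answer: -3*z**2*cos(2*z)/4 + 3*z*sin(2*z)/4 + 3*cos(2*z)/8 + atan(z/2)/4.


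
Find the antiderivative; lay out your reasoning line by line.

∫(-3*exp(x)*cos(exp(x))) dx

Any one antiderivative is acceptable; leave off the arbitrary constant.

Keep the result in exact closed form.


Step 1. Substitute u = exp(x), turning ∫(-3*exp(x)*cos(exp(x))) dx into ∫(-3*cos(u)) du: now ∫(-3*cos(u)) du.
Step 2. Evaluate the standard form: now -3*sin(u).
Step 3. Substitute back u = exp(x): now -3*sin(exp(x)).
Answer: -3*sin(exp(x)).


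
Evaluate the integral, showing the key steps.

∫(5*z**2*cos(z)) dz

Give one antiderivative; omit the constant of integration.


Step 1. Integrate ∫(5*z**2*cos(z)) dz by parts with u = z**2, dv = (5*cos(z)) dz, so v = 5*sin(z): now 5*z**2*sin(z) + ∫(-10*z*sin(z)) dz.
Step 2. Integrate ∫(-10*z*sin(z)) dz by parts with u = z, dv = (-10*sin(z)) dz, so v = 10*cos(z): now 5*z**2*sin(z) + 10*z*cos(z) + ∫(-10*cos(z)) dz.
Step 3. Evaluate the standard form: now 5*z**2*sin(z) + 10*z*cos(z) - 10*sin(z).
Answer: 5*z**2*sin(z) + 10*z*cos(z) - 10*sin(z).


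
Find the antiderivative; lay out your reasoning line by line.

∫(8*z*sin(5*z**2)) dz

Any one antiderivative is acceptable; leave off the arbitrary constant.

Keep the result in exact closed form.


Step 1. Substitute u = z**2, turning ∫(8*z*sin(5*z**2)) dz into ∫(4*sin(5*u)) du: now ∫(4*sin(5*u)) du.
Step 2. Evaluate the standard form: now -4*cos(5*u)/5.
Step 3. Substitute back u = z**2: now -4*cos(5*z**2)/5.
Answer: -4*cos(5*z**2)/5.


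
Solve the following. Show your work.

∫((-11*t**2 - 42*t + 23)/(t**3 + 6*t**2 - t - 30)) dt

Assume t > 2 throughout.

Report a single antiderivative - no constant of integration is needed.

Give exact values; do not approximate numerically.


Step 1. Decompose ∫((-11*t**2 - 42*t + 23)/(t**3 + 6*t**2 - t - 30)) dt by partial fractions, (-11*t**2 - 42*t + 23)/(t**3 + 6*t**2 - t - 30) = -3/(t + 5) - 5/(t + 3) - 3/(t - 2): now ∫(-3/(t - 2)) dt + ∫(-5/(t + 3)) dt + ∫(-3/(t + 5)) dt.
Step 2. Evaluate the standard form [assuming t > -5]: now -3*log(t + 5) + ∫(-3/(t - 2)) dt + ∫(-5/(t + 3)) dt.
Step 3. Evaluate the standard form [assuming t > -3]: now -5*log(t + 3) - 3*log(t + 5) + ∫(-3/(t - 2)) dt.
Step 4. Evaluate the standard form [assuming t > 2]: now -3*log(t - 2) - 5*log(t + 3) - 3*log(t + 5).
Answer: -3*log(t - 2) - 5*log(t + 3) - 3*log(t + 5).


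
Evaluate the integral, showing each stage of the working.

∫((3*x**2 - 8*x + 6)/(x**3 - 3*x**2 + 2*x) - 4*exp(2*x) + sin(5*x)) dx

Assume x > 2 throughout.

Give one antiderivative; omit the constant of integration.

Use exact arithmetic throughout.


Step 1. Rewrite: now ∫((3*x**2 - 8*x + 6)/(x**3 - 3*x**2 + 2*x)) dx + ∫(-4*exp(2*x)) dx + ∫(sin(5*x)) dx.
Step 2. Evaluate the standard form: now -cos(5*x)/5 + ∫((3*x**2 - 8*x + 6)/(x**3 - 3*x**2 + 2*x)) dx + ∫(-4*exp(2*x)) dx.
Step 3. Decompose ∫((3*x**2 - 8*x + 6)/(x**3 - 3*x**2 + 2*x)) dx by partial fractions, (3*x**2 - 8*x + 6)/(x**3 - 3*x**2 + 2*x) = -1/(x - 1) + 1/(x - 2) + 3/x: now -cos(5*x)/5 + ∫(3/x) dx + ∫(1/(x - 2)) dx + ∫(-1/(x - 1)) dx + ∫(-4*exp(2*x)) dx.
Step 4. Evaluate the standard form [assuming x > 1]: now -log(x - 1) - cos(5*x)/5 + ∫(3/x) dx + ∫(1/(x - 2)) dx + ∫(-4*exp(2*x)) dx.
Step 5. Evaluate the standard form [assuming x > 2]: now log(x - 2) - log(x - 1) - cos(5*x)/5 + ∫(3/x) dx + ∫(-4*exp(2*x)) dx.
Step 6. Evaluate the standard form [assuming x > 0]: now 3*log(x) + log(x - 2) - log(x - 1) - cos(5*x)/5 + ∫(-4*exp(2*x)) dx.
Step 7. Evaluate the standard form: now -2*exp(2*x) + 3*log(x) + log(x - 2) - log(x - 1) - cos(5*x)/5.
Answer: -2*exp(2*x) + 3*log(x) + log(x - 2) - log(x - 1) - cos(5*x)/5.


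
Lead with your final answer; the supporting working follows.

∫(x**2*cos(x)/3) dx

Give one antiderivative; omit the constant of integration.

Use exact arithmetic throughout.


The answer is x**2*sin(x)/3 + 2*x*cos(x)/3 - 2*sin(x)/3.
Step 1. Integrate ∫(x**2*cos(x)/3) dx by parts with u = x**2, dv = (cos(x)/3) dx, so v = sin(x)/3: now x**2*sin(x)/3 + ∫(-2*x*sin(x)/3) dx.
Step 2. Integrate ∫(-2*x*sin(x)/3) dx by parts with u = x, dv = (-2*sin(x)/3) dx, so v = 2*cos(x)/3: now x**2*sin(x)/3 + 2*x*cos(x)/3 + ∫(-2*cos(x)/3) dx.
Step 3. Evaluate the standard form: now x**2*sin(x)/3 + 2*x*cos(x)/3 - 2*sin(x)/3.
Answer: x**2*sin(x)/3 + 2*x*cos(x)/3 - 2*sin(x)/3.


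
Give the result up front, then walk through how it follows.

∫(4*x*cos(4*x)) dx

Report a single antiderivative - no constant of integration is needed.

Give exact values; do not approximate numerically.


The answer is x*sin(4*x) + cos(4*x)/4.
Step 1. Integrate ∫(4*x*cos(4*x)) dx by parts with u = x, dv = (4*cos(4*x)) dx, so v = sin(4*x): now x*sin(4*x) + ∫(-sin(4*x)) dx.
Step 2. Evaluate the standard form: now x*sin(4*x) + cos(4*x)/4.
Answer: x*sin(4*x) + cos(4*x)/4.


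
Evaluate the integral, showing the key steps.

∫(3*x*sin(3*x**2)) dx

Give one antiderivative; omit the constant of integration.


Step 1. Substitute u = x**2, turning ∫(3*x*sin(3*x**2)) dx into ∫(3*sin(3*u)/2) du: now ∫(3*sin(3*u)/2) du.
Step 2. Evaluate the standard form: now -cos(3*u)/2.
Step 3. Substitute back u = x**2: now -cos(3*x**2)/2.
Answer: -cos(3*x**2)/2.


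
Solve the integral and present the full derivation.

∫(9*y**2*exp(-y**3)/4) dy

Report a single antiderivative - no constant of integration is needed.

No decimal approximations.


Step 1. Substitute u = y**3, turning ∫(9*y**2*exp(-y**3)/4) dy into ∫(3*exp(-u)/4) du: now ∫(3*exp(-u)/4) du.
Step 2. Evaluate the standard form: now -3*exp(-u)/4.
Step 3. Substitute back u = y**3: now -3*exp(-y**3)/4.
Answer: -3*exp(-y**3)/4.


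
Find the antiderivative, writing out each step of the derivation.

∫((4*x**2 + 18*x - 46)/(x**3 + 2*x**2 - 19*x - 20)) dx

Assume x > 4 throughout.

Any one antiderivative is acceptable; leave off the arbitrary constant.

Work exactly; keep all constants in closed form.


Step 1. Decompose ∫((4*x**2 + 18*x - 46)/(x**3 + 2*x**2 - 19*x - 20)) dx by partial fractions, (4*x**2 + 18*x - 46)/(x**3 + 2*x**2 - 19*x - 20) = -1/(x + 5) + 3/(x + 1) + 2/(x - 4): now ∫(2/(x - 4)) dx + ∫(3/(x + 1)) dx + ∫(-1/(x + 5)) dx.
Step 2. Evaluate the standard form [assuming x > -1]: now 3*log(x + 1) + ∫(2/(x - 4)) dx + ∫(-1/(x + 5)) dx.
Step 3. Evaluate the standard form [assuming x > 4]: now 2*log(x - 4) + 3*log(x + 1) + ∫(-1/(x + 5)) dx.
Step 4. Evaluate the standard form [assuming x > -5]: now 2*log(x - 4) + 3*log(x + 1) - log(x + 5).
Answer: 2*log(x - 4) + 3*log(x + 1) - log(x + 5).


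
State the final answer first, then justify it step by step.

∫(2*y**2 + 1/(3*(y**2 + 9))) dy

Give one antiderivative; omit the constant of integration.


The answer is 2*y**3/3 + atan(y/3)/9.
Step 1. Rewrite: now ∫(2*y**2) dy + ∫(1/(3*(y**2 + 9))) dy.
Step 2. Evaluate the standard form: now 2*y**3/3 + ∫(1/(3*(y**2 + 9))) dy.
Step 3. Evaluate the standard form: now 2*y**3/3 + atan(y/3)/9.
Answer: 2*y**3/3 + atan(y/3)/9.


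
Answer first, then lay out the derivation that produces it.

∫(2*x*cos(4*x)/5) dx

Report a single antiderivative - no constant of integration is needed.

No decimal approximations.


The answer is x*sin(4*x)/10 + cos(4*x)/40.
Step 1. Integrate ∫(2*x*cos(4*x)/5) dx by parts with u = x, dv = (2*cos(4*x)/5) dx, so v = sin(4*x)/10: now x*sin(4*x)/10 + ∫(-sin(4*x)/10) dx.
Step 2. Evaluate the standard form: now x*sin(4*x)/10 + cos(4*x)/40.
Answer: x*sin(4*x)/10 + cos(4*x)/40.


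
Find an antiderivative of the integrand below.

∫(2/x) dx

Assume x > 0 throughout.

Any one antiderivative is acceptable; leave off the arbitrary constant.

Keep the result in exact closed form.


Answer: 2*log(x).


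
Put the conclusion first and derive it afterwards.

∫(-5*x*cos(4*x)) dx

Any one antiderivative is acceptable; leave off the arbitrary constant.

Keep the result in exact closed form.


The answer is -5*x*sin(4*x)/4 - 5*cos(4*x)/16.
Step 1. Integrate ∫(-5*x*cos(4*x)) dx by parts with u = x, dv = (-5*cos(4*x)) dx, so v = -5*sin(4*x)/4: now -5*x*sin(4*x)/4 + ∫(5*sin(4*x)/4) dx.
Step 2. Evaluate the standard form: now -5*x*sin(4*x)/4 - 5*cos(4*x)/16.
Answer: -5*x*sin(4*x)/4 - 5*cos(4*x)/16.


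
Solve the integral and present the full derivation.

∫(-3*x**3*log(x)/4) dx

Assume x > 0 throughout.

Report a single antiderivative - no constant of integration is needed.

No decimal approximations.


Step 1. Integrate ∫(-3*x**3*log(x)/4) dx by parts with u = log(x), dv = (-3*x**3/4) dx, so v = -3*x**4/16 [assuming x > 0]: now -3*x**4*log(x)/16 + ∫(3*x**3/16) dx.
Step 2. Evaluate the standard form: now -3*x**4*log(x)/16 + 3*x**4/64.
Answer: -3*x**4*log(x)/16 + 3*x**4/64.


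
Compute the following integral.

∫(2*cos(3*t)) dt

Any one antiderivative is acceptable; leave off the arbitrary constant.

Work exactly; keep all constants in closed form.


Answer: 2*sin(3*t)/3.


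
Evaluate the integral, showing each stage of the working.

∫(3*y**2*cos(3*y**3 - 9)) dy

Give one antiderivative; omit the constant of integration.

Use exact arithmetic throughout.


Step 1. Substitute u = y**3 - 3, turning ∫(3*y**2*cos(3*y**3 - 9)) dy into ∫(cos(3*u)) du: now ∫(cos(3*u)) du.
Step 2. Evaluate the standard form: now sin(3*u)/3.
Step 3. Substitute back u = y**3 - 3: now sin(3*y**3 - 9)/3.
Answer: sin(3*y**3 - 9)/3.


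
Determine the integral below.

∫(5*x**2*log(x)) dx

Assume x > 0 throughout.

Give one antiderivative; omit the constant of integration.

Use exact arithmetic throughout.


Answer: 5*x**3*log(x)/3 - 5*x**3/9.


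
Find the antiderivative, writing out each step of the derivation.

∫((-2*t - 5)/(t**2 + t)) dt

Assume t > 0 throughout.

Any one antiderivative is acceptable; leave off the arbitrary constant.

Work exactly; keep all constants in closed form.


Step 1. Decompose ∫((-2*t - 5)/(t**2 + t)) dt by partial fractions, (-2*t - 5)/(t**2 + t) = 3/(t + 1) - 5/t: now ∫(-5/t) dt + ∫(3/(t + 1)) dt.
Step 2. Evaluate the standard form [assuming t > -1]: now 3*log(t + 1) + ∫(-5/t) dt.
Step 3. Evaluate the standard form [assuming t > 0]: now -5*log(t) + 3*log(t + 1).
Answer: -5*log(t) + 3*log(t + 1).


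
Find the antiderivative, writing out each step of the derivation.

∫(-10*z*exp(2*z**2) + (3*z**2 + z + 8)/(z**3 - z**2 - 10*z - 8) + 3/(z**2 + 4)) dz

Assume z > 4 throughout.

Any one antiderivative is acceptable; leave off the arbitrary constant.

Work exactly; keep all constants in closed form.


Step 1. Rewrite: now ∫(-10*z*exp(2*z**2)) dz + ∫((3*z**2 + z + 8)/(z**3 - z**2 - 10*z - 8)) dz + ∫(3/(z**2 + 4)) dz.
Step 2. Substitute u = z**2, turning ∫(-10*z*exp(2*z**2)) dz into ∫(-5*exp(2*u)) du: now ∫((3*z**2 + z + 8)/(z**3 - z**2 - 10*z - 8)) dz + ∫(3/(z**2 + 4)) dz + ∫(-5*exp(2*u)) du.
Step 3. Evaluate the standard form: now -5*exp(2*u)/2 + ∫((3*z**2 + z + 8)/(z**3 - z**2 - 10*z - 8)) dz + ∫(3/(z**2 + 4)) dz.
Step 4. Substitute back u = z**2: now -5*exp(2*z**2)/2 + ∫((3*z**2 + z + 8)/(z**3 - z**2 - 10*z - 8)) dz + ∫(3/(z**2 + 4)) dz.
Step 5. Evaluate the standard form: now -5*exp(2*z**2)/2 + 3*atan(z/2)/2 + ∫((3*z**2 + z + 8)/(z**3 - z**2 - 10*z - 8)) dz.
Step 6. Decompose ∫((3*z**2 + z + 8)/(z**3 - z**2 - 10*z - 8)) dz by partial fractions, (3*z**2 + z + 8)/(z**3 - z**2 - 10*z - 8) = 3/(z + 2) - 2/(z + 1) + 2/(z - 4): now -5*exp(2*z**2)/2 + 3*atan(z/2)/2 + ∫(2/(z - 4)) dz + ∫(-2/(z + 1)) dz + ∫(3/(z + 2)) dz.
Step 7. Evaluate the standard form [assuming z > 4]: now -5*exp(2*z**2)/2 + 2*log(z - 4) + 3*atan(z/2)/2 + ∫(-2/(z + 1)) dz + ∫(3/(z + 2)) dz.
Step 8. Evaluate the standard form [assuming z > -1]: now -5*exp(2*z**2)/2 + 2*log(z - 4) - 2*log(z + 1) + 3*atan(z/2)/2 + ∫(3/(z + 2)) dz.
Step 9. Evaluate the standard form [assuming z > -2]: now -5*exp(2*z**2)/2 + 2*log(z - 4) - 2*log(z + 1) + 3*log(z + 2) + 3*atan(z/2)/2.
Answer: -5*exp(2*z**2)/2 + 2*log(z - 4) - 2*log(z + 1) + 3*log(z + 2) + 3*atan(z/2)/2.


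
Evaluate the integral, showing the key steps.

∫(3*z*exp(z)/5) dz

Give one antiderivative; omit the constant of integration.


Step 1. Integrate ∫(3*z*exp(z)/5) dz by parts with u = z, dv = (3*exp(z)/5) dz, so v = 3*exp(z)/5: now 3*z*exp(z)/5 + ∫(-3*exp(z)/5) dz.
Step 2. Evaluate the standard form: now 3*z*exp(z)/5 - 3*exp(z)/5.
Answer: 3*z*exp(z)/5 - 3*exp(z)/5.


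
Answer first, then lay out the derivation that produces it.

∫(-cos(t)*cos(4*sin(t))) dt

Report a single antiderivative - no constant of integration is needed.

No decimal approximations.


The answer is -sin(4*sin(t))/4.
Step 1. Substitute u = sin(t), turning ∫(-cos(t)*cos(4*sin(t))) dt into ∫(-cos(4*u)) du: now ∫(-cos(4*u)) du.
Step 2. Evaluate the standard form: now -sin(4*u)/4.
Step 3. Substitute back u = sin(t): now -sin(4*sin(t))/4.
Answer: -sin(4*sin(t))/4.


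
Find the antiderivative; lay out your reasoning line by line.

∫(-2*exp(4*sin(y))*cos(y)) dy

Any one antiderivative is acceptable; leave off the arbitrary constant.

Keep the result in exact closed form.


Step 1. Substitute u = sin(y), turning ∫(-2*exp(4*sin(y))*cos(y)) dy into ∫(-2*exp(4*u)) du: now ∫(-2*exp(4*u)) du.
Step 2. Evaluate the standard form: now -exp(4*u)/2.
Step 3. Substitute back u = sin(y): now -exp(4*sin(y))/2.
Answer: -exp(4*sin(y))/2.


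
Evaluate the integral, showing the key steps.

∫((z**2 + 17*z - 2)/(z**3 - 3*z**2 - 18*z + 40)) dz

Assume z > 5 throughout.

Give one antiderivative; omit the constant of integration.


Step 1. Decompose ∫((z**2 + 17*z - 2)/(z**3 - 3*z**2 - 18*z + 40)) dz by partial fractions, (z**2 + 17*z - 2)/(z**3 - 3*z**2 - 18*z + 40) = -1/(z + 4) - 2/(z - 2) + 4/(z - 5): now ∫(4/(z - 5)) dz + ∫(-2/(z - 2)) dz + ∫(-1/(z + 4)) dz.
Step 2. Evaluate the standard form [assuming z > 2]: now -2*log(z - 2) + ∫(4/(z - 5)) dz + ∫(-1/(z + 4)) dz.
Step 3. Evaluate the standard form [assuming z > -4]: now -2*log(z - 2) - log(z + 4) + ∫(4/(z - 5)) dz.
Step 4. Evaluate the standard form [assuming z > 5]: now 4*log(z - 5) - 2*log(z - 2) - log(z + 4).
Answer: 4*log(z - 5) - 2*log(z - 2) - log(z + 4).


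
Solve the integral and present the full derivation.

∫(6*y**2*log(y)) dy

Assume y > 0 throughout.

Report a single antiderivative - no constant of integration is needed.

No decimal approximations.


Step 1. Integrate ∫(6*y**2*log(y)) dy by parts with u = log(y), dv = (6*y**2) dy, so v = 2*y**3 [assuming y > 0]: now 2*y**3*log(y) + ∫(-2*y**2) dy.
Step 2. Evaluate the standard form: now 2*y**3*log(y) - 2*y**3/3.
Answer: 2*y**3*log(y) - 2*y**3/3.


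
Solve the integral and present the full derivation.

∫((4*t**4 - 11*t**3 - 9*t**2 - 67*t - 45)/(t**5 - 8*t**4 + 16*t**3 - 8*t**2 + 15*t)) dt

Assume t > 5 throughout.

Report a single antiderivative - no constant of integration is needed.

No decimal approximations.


Step 1. Decompose ∫((4*t**4 - 11*t**3 - 9*t**2 - 67*t - 45)/(t**5 - 8*t**4 + 16*t**3 - 8*t**2 + 15*t)) dt by partial fractions, (4*t**4 - 11*t**3 - 9*t**2 - 67*t - 45)/(t**5 - 8*t**4 + 16*t**3 - 8*t**2 + 15*t) = -4/(t**2 + 1) + 5/(t - 3) + 2/(t - 5) - 3/t: now ∫(-3/t) dt + ∫(2/(t - 5)) dt + ∫(5/(t - 3)) dt + ∫(-4/(t**2 + 1)) dt.
Step 2. Evaluate the standard form [assuming t > 0]: now -3*log(t) + ∫(2/(t - 5)) dt + ∫(5/(t - 3)) dt + ∫(-4/(t**2 + 1)) dt.
Step 3. Evaluate the standard form [assuming t > 5]: now -3*log(t) + 2*log(t - 5) + ∫(5/(t - 3)) dt + ∫(-4/(t**2 + 1)) dt.
Step 4. Evaluate the standard form [assuming t > 3]: now -3*log(t) + 2*log(t - 5) + 5*log(t - 3) + ∫(-4/(t**2 + 1)) dt.
Step 5. Evaluate the standard form: now -3*log(t) + 2*log(t - 5) + 5*log(t - 3) - 4*atan(t).
Answer: -3*log(t) + 2*log(t - 5) + 5*log(t - 3) - 4*atan(t).


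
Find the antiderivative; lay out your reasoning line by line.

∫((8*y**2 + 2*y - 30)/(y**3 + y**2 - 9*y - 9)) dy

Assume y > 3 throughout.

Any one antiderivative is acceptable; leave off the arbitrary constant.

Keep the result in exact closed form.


Step 1. Decompose ∫((8*y**2 + 2*y - 30)/(y**3 + y**2 - 9*y - 9)) dy by partial fractions, (8*y**2 + 2*y - 30)/(y**3 + y**2 - 9*y - 9) = 3/(y + 3) + 3/(y + 1) + 2/(y - 3): now ∫(2/(y - 3)) dy + ∫(3/(y + 1)) dy + ∫(3/(y + 3)) dy.
Step 2. Evaluate the standard form [assuming y > -1]: now 3*log(y + 1) + ∫(2/(y - 3)) dy + ∫(3/(y + 3)) dy.
Step 3. Evaluate the standard form [assuming y > 3]: now 2*log(y - 3) + 3*log(y + 1) + ∫(3/(y + 3)) dy.
Step 4. Evaluate the standard form [assuming y > -3]: now 2*log(y - 3) + 3*log(y + 1) + 3*log(y + 3).
Answer: 2*log(y - 3) + 3*log(y + 1) + 3*log(y + 3).


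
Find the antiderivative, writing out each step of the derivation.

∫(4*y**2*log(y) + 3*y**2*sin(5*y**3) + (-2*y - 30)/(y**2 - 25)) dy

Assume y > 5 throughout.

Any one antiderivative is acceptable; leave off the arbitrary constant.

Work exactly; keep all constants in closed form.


Step 1. Rewrite: now ∫(4*y**2*log(y)) dy + ∫(3*y**2*sin(5*y**3)) dy + ∫((-2*y - 30)/(y**2 - 25)) dy.
Step 2. Substitute u = y**3, turning ∫(3*y**2*sin(5*y**3)) dy into ∫(sin(5*u)) du: now ∫(4*y**2*log(y)) dy + ∫((-2*y - 30)/(y**2 - 25)) dy + ∫(sin(5*u)) du.
Step 3. Evaluate the standard form: now -cos(5*u)/5 + ∫(4*y**2*log(y)) dy + ∫((-2*y - 30)/(y**2 - 25)) dy.
Step 4. Substitute back u = y**3: now -cos(5*y**3)/5 + ∫(4*y**2*log(y)) dy + ∫((-2*y - 30)/(y**2 - 25)) dy.
Step 5. Decompose ∫((-2*y - 30)/(y**2 - 25)) dy by partial fractions, (-2*y - 30)/(y**2 - 25) = 2/(y + 5) - 4/(y - 5): now -cos(5*y**3)/5 + ∫(4*y**2*log(y)) dy + ∫(-4/(y - 5)) dy + ∫(2/(y + 5)) dy.
Step 6. Evaluate the standard form [assuming y > 5]: now -4*log(y - 5) - cos(5*y**3)/5 + ∫(4*y**2*log(y)) dy + ∫(2/(y + 5)) dy.
Step 7. Evaluate the standard form [assuming y > -5]: now -4*log(y - 5) + 2*log(y + 5) - cos(5*y**3)/5 + ∫(4*y**2*log(y)) dy.
Step 8. Integrate ∫(4*y**2*log(y)) dy by parts with u = log(y), dv = (4*y**2) dy, so v = 4*y**3/3 [assuming y > 0]: now 4*y**3*log(y)/3 - 4*log(y - 5) + 2*log(y + 5) - cos(5*y**3)/5 + ∫(-4*y**2/3) dy.
Step 9. Evaluate the standard form: now 4*y**3*log(y)/3 - 4*y**3/9 - 4*log(y - 5) + 2*log(y + 5) - cos(5*y**3)/5.
Answer: 4*y**3*log(y)/3 - 4*y**3/9 - 4*log(y - 5) + 2*log(y + 5) - cos(5*y**3)/5.


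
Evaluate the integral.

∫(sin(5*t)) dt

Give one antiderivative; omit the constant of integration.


Answer: -cos(5*t)/5.


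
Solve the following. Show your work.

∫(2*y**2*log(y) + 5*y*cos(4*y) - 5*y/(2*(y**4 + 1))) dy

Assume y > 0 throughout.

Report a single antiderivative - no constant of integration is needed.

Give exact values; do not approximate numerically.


Step 1. Rewrite: now ∫(-5*y/(2*(y**4 + 1))) dy + ∫(5*y*cos(4*y)) dy + ∫(2*y**2*log(y)) dy.
Step 2. Integrate ∫(5*y*cos(4*y)) dy by parts with u = y, dv = (5*cos(4*y)) dy, so v = 5*sin(4*y)/4: now 5*y*sin(4*y)/4 + ∫(-5*y/(2*(y**4 + 1))) dy + ∫(2*y**2*log(y)) dy + ∫(-5*sin(4*y)/4) dy.
Step 3. Evaluate the standard form: now 5*y*sin(4*y)/4 + 5*cos(4*y)/16 + ∫(-5*y/(2*(y**4 + 1))) dy + ∫(2*y**2*log(y)) dy.
Step 4. Integrate ∫(2*y**2*log(y)) dy by parts with u = log(y), dv = (2*y**2) dy, so v = 2*y**3/3 [assuming y > 0]: now 2*y**3*log(y)/3 + 5*y*sin(4*y)/4 + 5*cos(4*y)/16 + ∫(-2*y**2/3) dy + ∫(-5*y/(2*(y**4 + 1))) dy.
Step 5. Evaluate the standard form: now 2*y**3*log(y)/3 - 2*y**3/9 + 5*y*sin(4*y)/4 + 5*cos(4*y)/16 + ∫(-5*y/(2*(y**4 + 1))) dy.
Step 6. Substitute u = y**2, turning ∫(-5*y/(2*(y**4 + 1))) dy into ∫(-5/(4*(u**2 + 1))) du: now 2*y**3*log(y)/3 - 2*y**3/9 + 5*y*sin(4*y)/4 + 5*cos(4*y)/16 + ∫(-5/(4*(u**2 + 1))) du.
Step 7. Evaluate the standard form: now 2*y**3*log(y)/3 - 2*y**3/9 + 5*y*sin(4*y)/4 + 5*cos(4*y)/16 - 5*atan(u)/4.
Step 8. Substitute back u = y**2: now 2*y**3*log(y)/3 - 2*y**3/9 + 5*y*sin(4*y)/4 + 5*cos(4*y)/16 - 5*atan(y**2)/4.
Answer: 2*y**3*log(y)/3 - 2*y**3/9 + 5*y*sin(4*y)/4 + 5*cos(4*y)/16 - 5*atan(y**2)/4.


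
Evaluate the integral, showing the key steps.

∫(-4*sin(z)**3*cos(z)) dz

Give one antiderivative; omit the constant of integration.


Step 1. Substitute u = sin(z), turning ∫(-4*sin(z)**3*cos(z)) dz into ∫(-4*u**3) du: now ∫(-4*u**3) du.
Step 2. Evaluate the standard form: now -u**4.
Step 3. Substitute back u = sin(z): now -sin(z)**4.
Answer: -sin(z)**4.


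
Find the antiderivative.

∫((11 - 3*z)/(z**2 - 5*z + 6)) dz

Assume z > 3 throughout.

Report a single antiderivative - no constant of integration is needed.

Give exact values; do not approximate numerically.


Answer: 2*log(z - 3) - 5*log(z - 2).


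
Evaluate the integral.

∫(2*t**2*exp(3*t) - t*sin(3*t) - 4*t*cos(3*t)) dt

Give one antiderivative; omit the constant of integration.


Answer: 2*t**2*exp(3*t)/3 - 4*t*exp(3*t)/9 - 4*t*sin(3*t)/3 + t*cos(3*t)/3 + 4*exp(3*t)/27 - sin(3*t)/9 - 4*cos(3*t)/9.


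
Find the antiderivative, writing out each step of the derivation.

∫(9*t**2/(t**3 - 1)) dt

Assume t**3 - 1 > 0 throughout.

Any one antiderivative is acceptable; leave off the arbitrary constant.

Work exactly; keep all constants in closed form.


Step 1. Substitute u = t**3 - 1, turning ∫(9*t**2/(t**3 - 1)) dt into ∫(3/u) du: now ∫(3/u) du.
Step 2. Evaluate the standard form [assuming u > 0]: now 3*log(u).
Step 3. Substitute back u = t**3 - 1: now 3*log(t**3 - 1).
Answer: 3*log(t**3 - 1).


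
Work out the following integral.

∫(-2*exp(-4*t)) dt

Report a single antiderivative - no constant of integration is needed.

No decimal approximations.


Answer: exp(-4*t)/2.


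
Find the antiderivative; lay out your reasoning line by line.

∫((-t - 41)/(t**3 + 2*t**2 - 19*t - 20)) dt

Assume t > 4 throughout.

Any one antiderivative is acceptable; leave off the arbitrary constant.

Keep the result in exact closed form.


Step 1. Decompose ∫((-t - 41)/(t**3 + 2*t**2 - 19*t - 20)) dt by partial fractions, (-t - 41)/(t**3 + 2*t**2 - 19*t - 20) = -1/(t + 5) + 2/(t + 1) - 1/(t - 4): now ∫(-1/(t - 4)) dt + ∫(2/(t + 1)) dt + ∫(-1/(t + 5)) dt.
Step 2. Evaluate the standard form [assuming t > -1]: now 2*log(t + 1) + ∫(-1/(t - 4)) dt + ∫(-1/(t + 5)) dt.
Step 3. Evaluate the standard form [assuming t > 4]: now -log(t - 4) + 2*log(t + 1) + ∫(-1/(t + 5)) dt.
Step 4. Evaluate the standard form [assuming t > -5]: now -log(t - 4) + 2*log(t + 1) - log(t + 5).
Answer: -log(t - 4) + 2*log(t + 1) - log(t + 5).


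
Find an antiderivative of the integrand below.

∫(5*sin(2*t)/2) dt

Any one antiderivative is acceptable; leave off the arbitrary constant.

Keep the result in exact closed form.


Answer: -5*cos(2*t)/4.


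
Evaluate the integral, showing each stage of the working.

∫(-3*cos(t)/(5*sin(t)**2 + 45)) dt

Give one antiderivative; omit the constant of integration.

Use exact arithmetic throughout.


Step 1. Substitute u = sin(t), turning ∫(-3*cos(t)/(5*sin(t)**2 + 45)) dt into ∫(-3/(5*(u**2 + 9))) du: now ∫(-3/(5*(u**2 + 9))) du.
Step 2. Evaluate the standard form: now -atan(u/3)/5.
Step 3. Substitute back u = sin(t): now -atan(sin(t)/3)/5.
Answer: -atan(sin(t)/3)/5.


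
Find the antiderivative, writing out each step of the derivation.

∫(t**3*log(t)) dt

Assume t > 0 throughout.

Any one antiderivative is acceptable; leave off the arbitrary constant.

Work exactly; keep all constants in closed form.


Step 1. Integrate ∫(t**3*log(t)) dt by parts with u = log(t), dv = (t**3) dt, so v = t**4/4 [assuming t > 0]: now t**4*log(t)/4 + ∫(-t**3/4) dt.
Step 2. Evaluate the standard form: now t**4*log(t)/4 - t**4/16.
Answer: t**4*log(t)/4 - t**4/16.


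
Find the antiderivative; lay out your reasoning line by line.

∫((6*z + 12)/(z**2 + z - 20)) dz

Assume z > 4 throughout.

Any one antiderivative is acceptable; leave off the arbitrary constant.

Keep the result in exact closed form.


Step 1. Decompose ∫((6*z + 12)/(z**2 + z - 20)) dz by partial fractions, (6*z + 12)/(z**2 + z - 20) = 2/(z + 5) + 4/(z - 4): now ∫(4/(z - 4)) dz + ∫(2/(z + 5)) dz.
Step 2. Evaluate the standard form [assuming z > 4]: now 4*log(z - 4) + ∫(2/(z + 5)) dz.
Step 3. Evaluate the standard form [assuming z > -5]: now 4*log(z - 4) + 2*log(z + 5).
Answer: 4*log(z - 4) + 2*log(z + 5).


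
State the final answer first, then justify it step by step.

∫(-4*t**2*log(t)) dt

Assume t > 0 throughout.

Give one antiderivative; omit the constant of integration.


The answer is -4*t**3*log(t)/3 + 4*t**3/9.
Step 1. Integrate ∫(-4*t**2*log(t)) dt by parts with u = log(t), dv = (-4*t**2) dt, so v = -4*t**3/3 [assuming t > 0]: now -4*t**3*log(t)/3 + ∫(4*t**2/3) dt.
Step 2. Evaluate the standard form: now -4*t**3*log(t)/3 + 4*t**3/9.
Answer: -4*t**3*log(t)/3 + 4*t**3/9.


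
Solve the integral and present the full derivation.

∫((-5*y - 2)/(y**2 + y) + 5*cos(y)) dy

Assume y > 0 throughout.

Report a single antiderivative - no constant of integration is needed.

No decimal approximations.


Step 1. Rewrite: now ∫((-5*y - 2)/(y**2 + y)) dy + ∫(5*cos(y)) dy.
Step 2. Evaluate the standard form: now 5*sin(y) + ∫((-5*y - 2)/(y**2 + y)) dy.
Step 3. Decompose ∫((-5*y - 2)/(y**2 + y)) dy by partial fractions, (-5*y - 2)/(y**2 + y) = -3/(y + 1) - 2/y: now 5*sin(y) + ∫(-2/y) dy + ∫(-3/(y + 1)) dy.
Step 4. Evaluate the standard form [assuming y > -1]: now -3*log(y + 1) + 5*sin(y) + ∫(-2/y) dy.
Step 5. Evaluate the standard form [assuming y > 0]: now -2*log(y) - 3*log(y + 1) + 5*sin(y).
Answer: -2*log(y) - 3*log(y + 1) + 5*sin(y).


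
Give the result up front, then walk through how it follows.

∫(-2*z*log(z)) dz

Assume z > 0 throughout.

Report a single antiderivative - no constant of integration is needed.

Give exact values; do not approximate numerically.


The answer is -z**2*log(z) + z**2/2.
Step 1. Integrate ∫(-2*z*log(z)) dz by parts with u = log(z), dv = (-2*z) dz, so v = -z**2 [assuming z > 0]: now -z**2*log(z) + ∫(z) dz.
Step 2. Evaluate the standard form: now -z**2*log(z) + z**2/2.
Answer: -z**2*log(z) + z**2/2.
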